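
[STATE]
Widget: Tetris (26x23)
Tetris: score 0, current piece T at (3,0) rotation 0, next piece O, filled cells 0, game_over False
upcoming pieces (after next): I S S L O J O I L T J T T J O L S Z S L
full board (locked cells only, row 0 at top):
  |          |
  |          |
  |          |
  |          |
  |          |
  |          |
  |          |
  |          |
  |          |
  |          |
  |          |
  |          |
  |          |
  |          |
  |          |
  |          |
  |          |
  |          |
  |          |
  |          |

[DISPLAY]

    ▒     │Next:          
   ▒▒▒    │▓▓             
          │▓▓             
          │               
          │               
          │               
          │Score:         
          │0              
          │               
          │               
          │               
          │               
          │               
          │               
          │               
          │               
          │               
          │               
          │               
          │               
          │               
          │               
          │               


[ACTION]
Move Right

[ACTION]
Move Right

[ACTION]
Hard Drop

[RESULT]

    ▓▓    │Next:          
    ▓▓    │████           
          │               
          │               
          │               
          │               
          │Score:         
          │0              
          │               
          │               
          │               
          │               
          │               
          │               
          │               
          │               
          │               
          │               
      ▒   │               
     ▒▒▒  │               
          │               
          │               
          │               


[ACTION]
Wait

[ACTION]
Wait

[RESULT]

          │Next:          
          │████           
    ▓▓    │               
    ▓▓    │               
          │               
          │               
          │Score:         
          │0              
          │               
          │               
          │               
          │               
          │               
          │               
          │               
          │               
          │               
          │               
      ▒   │               
     ▒▒▒  │               
          │               
          │               
          │               


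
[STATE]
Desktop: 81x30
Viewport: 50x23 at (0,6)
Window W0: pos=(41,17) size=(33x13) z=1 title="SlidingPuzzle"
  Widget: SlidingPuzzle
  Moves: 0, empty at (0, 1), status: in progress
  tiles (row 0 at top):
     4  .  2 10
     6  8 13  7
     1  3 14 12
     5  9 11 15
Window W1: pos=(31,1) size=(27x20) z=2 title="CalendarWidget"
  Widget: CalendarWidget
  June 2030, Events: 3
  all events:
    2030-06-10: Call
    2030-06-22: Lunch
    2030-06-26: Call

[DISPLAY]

                               ┃                1 
                               ┃ 3  4  5  6  7  8 
                               ┃10* 11 12 13 14 15
                               ┃17 18 19 20 21 22*
                               ┃24 25 26* 27 28 29
                               ┃                  
                               ┃                  
                               ┃                  
                               ┃                  
                               ┃                  
                               ┃                  
                               ┃                  
                               ┃                  
                               ┃                  
                               ┗━━━━━━━━━━━━━━━━━━
                                         ┃│  4 │  
                                         ┃├────┼──
                                         ┃│  6 │  
                                         ┃├────┼──
                                         ┃│  1 │  
                                         ┃├────┼──
                                         ┃│  5 │  
                                         ┃└────┴──


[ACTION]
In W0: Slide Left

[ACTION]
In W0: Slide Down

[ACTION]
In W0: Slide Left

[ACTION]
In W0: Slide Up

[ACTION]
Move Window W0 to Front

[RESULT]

                               ┃                1 
                               ┃ 3  4  5  6  7  8 
                               ┃10* 11 12 13 14 15
                               ┃17 18 19 20 21 22*
                               ┃24 25 26* 27 28 29
                               ┃                  
                               ┃                  
                               ┃                  
                               ┃                  
                               ┃                  
                               ┃                  
                               ┃         ┏━━━━━━━━
                               ┃         ┃ Sliding
                               ┃         ┠────────
                               ┗━━━━━━━━━┃┌────┬──
                                         ┃│  4 │  
                                         ┃├────┼──
                                         ┃│  6 │  
                                         ┃├────┼──
                                         ┃│  1 │  
                                         ┃├────┼──
                                         ┃│  5 │  
                                         ┃└────┴──


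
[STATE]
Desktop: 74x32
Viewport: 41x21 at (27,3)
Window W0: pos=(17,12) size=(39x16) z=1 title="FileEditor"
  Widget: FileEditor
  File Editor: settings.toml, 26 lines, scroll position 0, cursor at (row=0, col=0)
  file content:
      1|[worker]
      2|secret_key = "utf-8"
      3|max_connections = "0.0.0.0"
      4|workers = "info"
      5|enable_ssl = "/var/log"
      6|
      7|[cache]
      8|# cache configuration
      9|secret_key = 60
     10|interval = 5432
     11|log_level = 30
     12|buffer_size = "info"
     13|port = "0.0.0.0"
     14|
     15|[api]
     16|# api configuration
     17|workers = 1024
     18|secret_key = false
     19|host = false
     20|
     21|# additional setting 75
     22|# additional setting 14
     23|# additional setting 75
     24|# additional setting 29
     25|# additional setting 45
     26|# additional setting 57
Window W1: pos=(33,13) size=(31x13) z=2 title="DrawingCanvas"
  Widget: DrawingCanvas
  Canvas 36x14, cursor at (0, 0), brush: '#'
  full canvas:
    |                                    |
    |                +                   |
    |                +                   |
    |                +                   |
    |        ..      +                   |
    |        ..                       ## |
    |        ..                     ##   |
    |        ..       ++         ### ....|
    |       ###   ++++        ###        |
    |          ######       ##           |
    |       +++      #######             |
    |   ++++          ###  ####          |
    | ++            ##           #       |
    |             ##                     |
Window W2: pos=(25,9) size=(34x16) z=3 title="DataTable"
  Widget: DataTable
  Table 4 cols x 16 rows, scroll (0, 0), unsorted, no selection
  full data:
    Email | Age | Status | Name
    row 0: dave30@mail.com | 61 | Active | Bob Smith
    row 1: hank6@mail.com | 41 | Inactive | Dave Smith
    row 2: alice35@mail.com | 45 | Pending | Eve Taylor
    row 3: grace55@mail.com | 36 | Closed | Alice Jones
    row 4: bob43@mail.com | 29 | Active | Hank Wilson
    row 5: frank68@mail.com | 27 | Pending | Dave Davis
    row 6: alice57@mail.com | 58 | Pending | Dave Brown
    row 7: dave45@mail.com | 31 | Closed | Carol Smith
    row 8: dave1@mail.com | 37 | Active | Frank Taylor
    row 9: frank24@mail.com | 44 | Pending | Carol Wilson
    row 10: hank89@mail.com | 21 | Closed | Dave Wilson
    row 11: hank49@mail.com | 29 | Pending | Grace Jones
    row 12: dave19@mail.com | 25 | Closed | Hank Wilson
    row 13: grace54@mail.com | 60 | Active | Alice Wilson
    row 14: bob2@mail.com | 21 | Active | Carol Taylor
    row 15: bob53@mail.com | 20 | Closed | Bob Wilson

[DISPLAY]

                                         
                                         
                                         
                                         
                                         
                                         
━━━━━━━━━━━━━━━━━━━━━━━━━━━━━━━┓         
DataTable                      ┃         
───────────────────────────────┨         
mail           │Age│Status  │Na┃         
───────────────┼───┼────────┼──┃━━━━┓    
ave30@mail.com │61 │Active  │Bo┃    ┃    
ank6@mail.com  │41 │Inactive│Da┃────┨    
lice35@mail.com│45 │Pending │Ev┃    ┃    
race55@mail.com│36 │Closed  │Al┃    ┃    
ob43@mail.com  │29 │Active  │Ha┃    ┃    
rank68@mail.com│27 │Pending │Da┃    ┃    
lice57@mail.com│58 │Pending │Da┃    ┃    
ave45@mail.com │31 │Closed  │Ca┃    ┃    
ave1@mail.com  │37 │Active  │Fr┃    ┃    
rank24@mail.com│44 │Pending │Ca┃   #┃    


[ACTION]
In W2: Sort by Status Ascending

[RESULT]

                                         
                                         
                                         
                                         
                                         
                                         
━━━━━━━━━━━━━━━━━━━━━━━━━━━━━━━┓         
DataTable                      ┃         
───────────────────────────────┨         
mail           │Age│Status ▲│Na┃         
───────────────┼───┼────────┼──┃━━━━┓    
ave30@mail.com │61 │Active  │Bo┃    ┃    
ob43@mail.com  │29 │Active  │Ha┃────┨    
ave1@mail.com  │37 │Active  │Fr┃    ┃    
race54@mail.com│60 │Active  │Al┃    ┃    
ob2@mail.com   │21 │Active  │Ca┃    ┃    
race55@mail.com│36 │Closed  │Al┃    ┃    
ave45@mail.com │31 │Closed  │Ca┃    ┃    
ank89@mail.com │21 │Closed  │Da┃    ┃    
ave19@mail.com │25 │Closed  │Ha┃    ┃    
ob53@mail.com  │20 │Closed  │Bo┃   #┃    


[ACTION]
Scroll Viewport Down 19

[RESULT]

───────────────────────────────┨         
mail           │Age│Status ▲│Na┃         
───────────────┼───┼────────┼──┃━━━━┓    
ave30@mail.com │61 │Active  │Bo┃    ┃    
ob43@mail.com  │29 │Active  │Ha┃────┨    
ave1@mail.com  │37 │Active  │Fr┃    ┃    
race54@mail.com│60 │Active  │Al┃    ┃    
ob2@mail.com   │21 │Active  │Ca┃    ┃    
race55@mail.com│36 │Closed  │Al┃    ┃    
ave45@mail.com │31 │Closed  │Ca┃    ┃    
ank89@mail.com │21 │Closed  │Da┃    ┃    
ave19@mail.com │25 │Closed  │Ha┃    ┃    
ob53@mail.com  │20 │Closed  │Bo┃   #┃    
━━━━━━━━━━━━━━━━━━━━━━━━━━━━━━━┛### ┃    
 = 30 ┗━━━━━━━━━━━━━━━━━━━━━━━━━━━━━┛    
ze = "info"                ▼┃            
━━━━━━━━━━━━━━━━━━━━━━━━━━━━┛            
                                         
                                         
                                         
                                         


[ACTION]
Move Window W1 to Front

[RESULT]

───────────────────────────────┨         
mail           │Age│Status ▲│Na┃         
──────┏━━━━━━━━━━━━━━━━━━━━━━━━━━━━━┓    
ave30@┃ DrawingCanvas               ┃    
ob43@m┠─────────────────────────────┨    
ave1@m┃+                            ┃    
race54┃                +            ┃    
ob2@ma┃                +            ┃    
race55┃                +            ┃    
ave45@┃        ..      +            ┃    
ank89@┃        ..                   ┃    
ave19@┃        ..                   ┃    
ob53@m┃        ..       ++         #┃    
━━━━━━┃       ###   ++++        ### ┃    
 = 30 ┗━━━━━━━━━━━━━━━━━━━━━━━━━━━━━┛    
ze = "info"                ▼┃            
━━━━━━━━━━━━━━━━━━━━━━━━━━━━┛            
                                         
                                         
                                         
                                         


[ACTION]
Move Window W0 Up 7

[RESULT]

───────────────────────────────┨         
mail           │Age│Status ▲│Na┃         
──────┏━━━━━━━━━━━━━━━━━━━━━━━━━━━━━┓    
ave30@┃ DrawingCanvas               ┃    
ob43@m┠─────────────────────────────┨    
ave1@m┃+                            ┃    
race54┃                +            ┃    
ob2@ma┃                +            ┃    
race55┃                +            ┃    
ave45@┃        ..      +            ┃    
ank89@┃        ..                   ┃    
ave19@┃        ..                   ┃    
ob53@m┃        ..       ++         #┃    
━━━━━━┃       ###   ++++        ### ┃    
      ┗━━━━━━━━━━━━━━━━━━━━━━━━━━━━━┛    
                                         
                                         
                                         
                                         
                                         
                                         


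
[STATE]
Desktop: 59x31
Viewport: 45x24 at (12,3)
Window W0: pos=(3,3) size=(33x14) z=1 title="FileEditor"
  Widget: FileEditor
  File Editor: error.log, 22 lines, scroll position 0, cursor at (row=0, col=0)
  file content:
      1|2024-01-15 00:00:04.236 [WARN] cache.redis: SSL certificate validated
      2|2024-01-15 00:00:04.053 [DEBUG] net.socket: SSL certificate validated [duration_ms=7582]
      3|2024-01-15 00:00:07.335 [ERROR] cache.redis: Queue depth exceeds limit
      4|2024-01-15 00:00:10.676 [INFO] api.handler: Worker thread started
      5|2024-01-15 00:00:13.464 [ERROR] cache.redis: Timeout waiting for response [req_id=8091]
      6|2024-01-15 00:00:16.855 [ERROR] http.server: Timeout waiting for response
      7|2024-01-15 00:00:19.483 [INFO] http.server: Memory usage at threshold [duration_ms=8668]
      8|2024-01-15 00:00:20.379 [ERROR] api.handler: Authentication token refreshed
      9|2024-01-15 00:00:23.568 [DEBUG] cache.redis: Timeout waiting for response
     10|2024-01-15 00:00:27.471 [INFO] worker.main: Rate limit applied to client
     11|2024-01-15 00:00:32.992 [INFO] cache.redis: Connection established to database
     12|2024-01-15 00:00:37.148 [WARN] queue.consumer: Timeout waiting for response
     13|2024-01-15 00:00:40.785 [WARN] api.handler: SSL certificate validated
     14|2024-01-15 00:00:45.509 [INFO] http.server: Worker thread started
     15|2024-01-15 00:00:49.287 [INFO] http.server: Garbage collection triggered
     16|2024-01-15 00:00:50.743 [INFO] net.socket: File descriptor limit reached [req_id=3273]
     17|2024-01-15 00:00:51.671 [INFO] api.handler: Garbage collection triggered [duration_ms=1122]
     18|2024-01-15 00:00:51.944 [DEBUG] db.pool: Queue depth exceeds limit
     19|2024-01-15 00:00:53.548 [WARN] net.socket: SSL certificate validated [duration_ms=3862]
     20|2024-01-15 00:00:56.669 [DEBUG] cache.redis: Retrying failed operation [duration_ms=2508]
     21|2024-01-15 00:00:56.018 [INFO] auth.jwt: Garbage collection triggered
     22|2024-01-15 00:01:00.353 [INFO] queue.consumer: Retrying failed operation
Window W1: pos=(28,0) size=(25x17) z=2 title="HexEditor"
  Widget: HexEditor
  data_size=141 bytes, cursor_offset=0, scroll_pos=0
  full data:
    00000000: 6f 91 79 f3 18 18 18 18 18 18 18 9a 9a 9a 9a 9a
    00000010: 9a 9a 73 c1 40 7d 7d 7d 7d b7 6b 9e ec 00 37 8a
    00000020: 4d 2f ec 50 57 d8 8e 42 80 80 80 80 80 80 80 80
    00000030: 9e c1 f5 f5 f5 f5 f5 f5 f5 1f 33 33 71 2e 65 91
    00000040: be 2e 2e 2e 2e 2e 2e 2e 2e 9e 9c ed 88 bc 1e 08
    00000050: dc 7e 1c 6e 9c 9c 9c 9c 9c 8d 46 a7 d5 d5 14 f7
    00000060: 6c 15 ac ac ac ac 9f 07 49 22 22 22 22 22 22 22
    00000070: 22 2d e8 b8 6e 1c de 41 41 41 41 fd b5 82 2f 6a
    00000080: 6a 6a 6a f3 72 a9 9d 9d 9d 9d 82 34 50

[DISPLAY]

━━━━━━━━━━━━━━━━┃00000000  6F 91 79 f3 1┃    
tor             ┃00000010  9a 9a 73 c1 4┃    
────────────────┃00000020  4d 2f ec 50 5┃    
15 00:00:04.236 ┃00000030  9e c1 f5 f5 f┃    
15 00:00:04.053 ┃00000040  be 2e 2e 2e 2┃    
15 00:00:07.335 ┃00000050  dc 7e 1c 6e 9┃    
15 00:00:10.676 ┃00000060  6c 15 ac ac a┃    
15 00:00:13.464 ┃00000070  22 2d e8 b8 6┃    
15 00:00:16.855 ┃00000080  6a 6a 6a f3 7┃    
15 00:00:19.483 ┃                       ┃    
15 00:00:20.379 ┃                       ┃    
15 00:00:23.568 ┃                       ┃    
15 00:00:27.471 ┃                       ┃    
━━━━━━━━━━━━━━━━┗━━━━━━━━━━━━━━━━━━━━━━━┛    
                                             
                                             
                                             
                                             
                                             
                                             
                                             
                                             
                                             
                                             


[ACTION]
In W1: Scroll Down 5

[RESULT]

━━━━━━━━━━━━━━━━┃00000050  dc 7e 1c 6e 9┃    
tor             ┃00000060  6c 15 ac ac a┃    
────────────────┃00000070  22 2d e8 b8 6┃    
15 00:00:04.236 ┃00000080  6a 6a 6a f3 7┃    
15 00:00:04.053 ┃                       ┃    
15 00:00:07.335 ┃                       ┃    
15 00:00:10.676 ┃                       ┃    
15 00:00:13.464 ┃                       ┃    
15 00:00:16.855 ┃                       ┃    
15 00:00:19.483 ┃                       ┃    
15 00:00:20.379 ┃                       ┃    
15 00:00:23.568 ┃                       ┃    
15 00:00:27.471 ┃                       ┃    
━━━━━━━━━━━━━━━━┗━━━━━━━━━━━━━━━━━━━━━━━┛    
                                             
                                             
                                             
                                             
                                             
                                             
                                             
                                             
                                             
                                             


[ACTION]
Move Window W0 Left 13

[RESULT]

━━━━━━━━━━━━━━━━┃00000050  dc 7e 1c 6e 9┃    
                ┃00000060  6c 15 ac ac a┃    
────────────────┃00000070  22 2d e8 b8 6┃    
00:00:04.236 [WA┃00000080  6a 6a 6a f3 7┃    
00:00:04.053 [DE┃                       ┃    
00:00:07.335 [ER┃                       ┃    
00:00:10.676 [IN┃                       ┃    
00:00:13.464 [ER┃                       ┃    
00:00:16.855 [ER┃                       ┃    
00:00:19.483 [IN┃                       ┃    
00:00:20.379 [ER┃                       ┃    
00:00:23.568 [DE┃                       ┃    
00:00:27.471 [IN┃                       ┃    
━━━━━━━━━━━━━━━━┗━━━━━━━━━━━━━━━━━━━━━━━┛    
                                             
                                             
                                             
                                             
                                             
                                             
                                             
                                             
                                             
                                             


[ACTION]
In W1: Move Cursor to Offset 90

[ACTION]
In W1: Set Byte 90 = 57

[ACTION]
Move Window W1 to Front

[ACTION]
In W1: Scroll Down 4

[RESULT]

━━━━━━━━━━━━━━━━┃00000080  6a 6a 6a f3 7┃    
                ┃                       ┃    
────────────────┃                       ┃    
00:00:04.236 [WA┃                       ┃    
00:00:04.053 [DE┃                       ┃    
00:00:07.335 [ER┃                       ┃    
00:00:10.676 [IN┃                       ┃    
00:00:13.464 [ER┃                       ┃    
00:00:16.855 [ER┃                       ┃    
00:00:19.483 [IN┃                       ┃    
00:00:20.379 [ER┃                       ┃    
00:00:23.568 [DE┃                       ┃    
00:00:27.471 [IN┃                       ┃    
━━━━━━━━━━━━━━━━┗━━━━━━━━━━━━━━━━━━━━━━━┛    
                                             
                                             
                                             
                                             
                                             
                                             
                                             
                                             
                                             
                                             


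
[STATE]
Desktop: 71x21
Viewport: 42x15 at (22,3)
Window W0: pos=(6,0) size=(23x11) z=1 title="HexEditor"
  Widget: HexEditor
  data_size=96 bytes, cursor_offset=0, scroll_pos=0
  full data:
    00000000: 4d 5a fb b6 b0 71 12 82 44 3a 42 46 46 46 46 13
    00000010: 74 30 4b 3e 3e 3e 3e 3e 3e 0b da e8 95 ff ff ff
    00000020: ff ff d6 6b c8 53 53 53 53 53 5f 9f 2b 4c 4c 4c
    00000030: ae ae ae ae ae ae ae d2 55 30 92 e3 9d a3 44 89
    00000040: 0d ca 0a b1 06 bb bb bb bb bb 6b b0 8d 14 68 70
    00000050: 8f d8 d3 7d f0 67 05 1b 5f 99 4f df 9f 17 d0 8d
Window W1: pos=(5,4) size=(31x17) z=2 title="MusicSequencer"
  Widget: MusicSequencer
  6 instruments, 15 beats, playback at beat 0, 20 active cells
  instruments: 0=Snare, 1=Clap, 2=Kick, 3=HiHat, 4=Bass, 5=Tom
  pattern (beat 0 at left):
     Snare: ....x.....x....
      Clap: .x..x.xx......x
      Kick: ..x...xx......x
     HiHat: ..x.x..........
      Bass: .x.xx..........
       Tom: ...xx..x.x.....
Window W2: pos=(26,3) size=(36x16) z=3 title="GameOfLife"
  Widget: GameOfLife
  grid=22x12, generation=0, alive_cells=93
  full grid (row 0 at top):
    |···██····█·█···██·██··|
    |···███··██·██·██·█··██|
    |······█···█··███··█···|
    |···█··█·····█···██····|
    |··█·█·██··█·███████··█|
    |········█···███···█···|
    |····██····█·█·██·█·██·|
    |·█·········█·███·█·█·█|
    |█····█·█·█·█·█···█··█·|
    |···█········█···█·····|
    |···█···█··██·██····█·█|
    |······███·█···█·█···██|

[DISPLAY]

 fb ┏━━━━━━━━━━━━━━━━━━━━━━━━━━━━━━━━━━┓  
━━━━┃ GameOfLife                       ┃  
    ┠──────────────────────────────────┨  
────┃Gen: 0                            ┃  
0123┃···██····█·█···██·██··            ┃  
█···┃···███··██·██·██·█··██            ┃  
····┃······█···█··███··█···            ┃  
····┃···█··█·····█···██····            ┃  
····┃··█·█·██··█·███████··█            ┃  
····┃········█···███···█···            ┃  
····┃····██····█·█·██·█·██·            ┃  
    ┃·█·········█·███·█·█·█            ┃  
    ┃█····█·█·█·█·█···█··█·            ┃  
    ┃···█········█···█·····            ┃  
    ┃···█···█··██·██····█·█            ┃  


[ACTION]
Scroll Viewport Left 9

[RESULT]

00  4D 5a fb ┏━━━━━━━━━━━━━━━━━━━━━━━━━━━━
━━━━━━━━━━━━━┃ GameOfLife                 
equencer     ┠────────────────────────────
─────────────┃Gen: 0                      
1234567890123┃···██····█·█···██·██··      
···█·····█···┃···███··██·██·██·█··██      
█··█·██······┃······█···█··███··█···      
·█···██······┃···█··█·····█···██····      
·█·█·········┃··█·█·██··█·███████··█      
█·██·········┃········█···███···█···      
··██··█·█····┃····██····█·█·██·█·██·      
             ┃·█·········█·███·█·█·█      
             ┃█····█·█·█·█·█···█··█·      
             ┃···█········█···█·····      
             ┃···█···█··██·██····█·█      


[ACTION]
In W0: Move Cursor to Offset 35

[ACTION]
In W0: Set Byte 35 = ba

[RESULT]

00  4d 5a fb ┏━━━━━━━━━━━━━━━━━━━━━━━━━━━━
━━━━━━━━━━━━━┃ GameOfLife                 
equencer     ┠────────────────────────────
─────────────┃Gen: 0                      
1234567890123┃···██····█·█···██·██··      
···█·····█···┃···███··██·██·██·█··██      
█··█·██······┃······█···█··███··█···      
·█···██······┃···█··█·····█···██····      
·█·█·········┃··█·█·██··█·███████··█      
█·██·········┃········█···███···█···      
··██··█·█····┃····██····█·█·██·█·██·      
             ┃·█·········█·███·█·█·█      
             ┃█····█·█·█·█·█···█··█·      
             ┃···█········█···█·····      
             ┃···█···█··██·██····█·█      


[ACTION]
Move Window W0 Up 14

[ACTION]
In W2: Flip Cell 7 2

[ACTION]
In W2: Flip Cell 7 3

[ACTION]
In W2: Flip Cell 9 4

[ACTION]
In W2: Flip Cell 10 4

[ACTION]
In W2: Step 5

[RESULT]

00  4d 5a fb ┏━━━━━━━━━━━━━━━━━━━━━━━━━━━━
━━━━━━━━━━━━━┃ GameOfLife                 
equencer     ┠────────────────────────────
─────────────┃Gen: 5                      
1234567890123┃··············██······      
···█·····█···┃···████···████·█······      
█··█·██······┃·███·····█··██········      
·█···██······┃██·█·██··███··········      
·█·█·········┃·█·████···············      
█·██·········┃···█···████·········█·      
··██··█·█····┃█··█··█·████····█·██··      
             ┃···█··█·█······█····█·      
             ┃█··█········██·····██·      
             ┃·██··█···████████·███·      
             ┃···██······█████··███·      


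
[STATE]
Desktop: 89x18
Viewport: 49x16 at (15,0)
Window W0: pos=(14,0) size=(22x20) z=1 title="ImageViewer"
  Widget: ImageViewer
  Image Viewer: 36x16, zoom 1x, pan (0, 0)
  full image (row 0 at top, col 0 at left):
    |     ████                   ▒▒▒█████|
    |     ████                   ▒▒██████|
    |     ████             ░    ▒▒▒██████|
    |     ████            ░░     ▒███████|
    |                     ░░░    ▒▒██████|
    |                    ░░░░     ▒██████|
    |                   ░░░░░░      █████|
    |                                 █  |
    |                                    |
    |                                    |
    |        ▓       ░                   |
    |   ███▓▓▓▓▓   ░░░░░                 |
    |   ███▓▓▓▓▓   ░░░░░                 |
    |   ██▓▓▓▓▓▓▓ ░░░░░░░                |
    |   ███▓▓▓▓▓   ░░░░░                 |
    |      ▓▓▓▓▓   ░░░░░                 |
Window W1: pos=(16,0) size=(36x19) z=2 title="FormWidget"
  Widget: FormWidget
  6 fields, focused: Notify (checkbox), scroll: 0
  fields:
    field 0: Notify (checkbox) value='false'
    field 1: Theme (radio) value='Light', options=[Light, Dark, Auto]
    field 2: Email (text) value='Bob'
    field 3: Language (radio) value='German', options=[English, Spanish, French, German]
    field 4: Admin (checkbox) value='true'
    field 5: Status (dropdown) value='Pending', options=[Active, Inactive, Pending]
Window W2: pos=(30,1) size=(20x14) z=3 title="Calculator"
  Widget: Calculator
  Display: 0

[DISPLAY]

━┏━━━━━━━━━━━━━━━━━━━━━━━━━━━━━━━━━━┓            
 ┃ FormWidget  ┏━━━━━━━━━━━━━━━━━━┓ ┃            
─┠─────────────┃ Calculator       ┃─┨            
 ┃> Notify:    ┠──────────────────┨ ┃            
 ┃  Theme:     ┃                 0┃ ┃            
 ┃  Email:     ┃┌───┬───┬───┬───┐ ┃]┃            
 ┃  Language:  ┃│ 7 │ 8 │ 9 │ ÷ │ ┃a┃            
 ┃  Admin:     ┃├───┼───┼───┼───┤ ┃ ┃            
 ┃  Status:    ┃│ 4 │ 5 │ 6 │ × │ ┃]┃            
 ┃             ┃├───┼───┼───┼───┤ ┃ ┃            
 ┃             ┃│ 1 │ 2 │ 3 │ - │ ┃ ┃            
 ┃             ┃├───┼───┼───┼───┤ ┃ ┃            
 ┃             ┃│ 0 │ . │ = │ + │ ┃ ┃            
 ┃             ┃└───┴───┴───┴───┘ ┃ ┃            
 ┃             ┗━━━━━━━━━━━━━━━━━━┛ ┃            
 ┃                                  ┃            


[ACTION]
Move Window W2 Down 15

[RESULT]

━┏━━━━━━━━━━━━━━━━━━━━━━━━━━━━━━━━━━┓            
 ┃ FormWidget                       ┃            
─┠──────────────────────────────────┨            
 ┃> Notify:     [ ]                 ┃            
 ┃  Theme:     ┏━━━━━━━━━━━━━━━━━━┓ ┃            
 ┃  Email:     ┃ Calculator       ┃]┃            
 ┃  Language:  ┠──────────────────┨a┃            
 ┃  Admin:     ┃                 0┃ ┃            
 ┃  Status:    ┃┌───┬───┬───┬───┐ ┃]┃            
 ┃             ┃│ 7 │ 8 │ 9 │ ÷ │ ┃ ┃            
 ┃             ┃├───┼───┼───┼───┤ ┃ ┃            
 ┃             ┃│ 4 │ 5 │ 6 │ × │ ┃ ┃            
 ┃             ┃├───┼───┼───┼───┤ ┃ ┃            
 ┃             ┃│ 1 │ 2 │ 3 │ - │ ┃ ┃            
 ┃             ┃├───┼───┼───┼───┤ ┃ ┃            
 ┃             ┃│ 0 │ . │ = │ + │ ┃ ┃            


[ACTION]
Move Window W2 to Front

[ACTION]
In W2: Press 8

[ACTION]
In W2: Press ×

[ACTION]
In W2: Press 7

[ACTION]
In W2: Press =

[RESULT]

━┏━━━━━━━━━━━━━━━━━━━━━━━━━━━━━━━━━━┓            
 ┃ FormWidget                       ┃            
─┠──────────────────────────────────┨            
 ┃> Notify:     [ ]                 ┃            
 ┃  Theme:     ┏━━━━━━━━━━━━━━━━━━┓ ┃            
 ┃  Email:     ┃ Calculator       ┃]┃            
 ┃  Language:  ┠──────────────────┨a┃            
 ┃  Admin:     ┃                56┃ ┃            
 ┃  Status:    ┃┌───┬───┬───┬───┐ ┃]┃            
 ┃             ┃│ 7 │ 8 │ 9 │ ÷ │ ┃ ┃            
 ┃             ┃├───┼───┼───┼───┤ ┃ ┃            
 ┃             ┃│ 4 │ 5 │ 6 │ × │ ┃ ┃            
 ┃             ┃├───┼───┼───┼───┤ ┃ ┃            
 ┃             ┃│ 1 │ 2 │ 3 │ - │ ┃ ┃            
 ┃             ┃├───┼───┼───┼───┤ ┃ ┃            
 ┃             ┃│ 0 │ . │ = │ + │ ┃ ┃            


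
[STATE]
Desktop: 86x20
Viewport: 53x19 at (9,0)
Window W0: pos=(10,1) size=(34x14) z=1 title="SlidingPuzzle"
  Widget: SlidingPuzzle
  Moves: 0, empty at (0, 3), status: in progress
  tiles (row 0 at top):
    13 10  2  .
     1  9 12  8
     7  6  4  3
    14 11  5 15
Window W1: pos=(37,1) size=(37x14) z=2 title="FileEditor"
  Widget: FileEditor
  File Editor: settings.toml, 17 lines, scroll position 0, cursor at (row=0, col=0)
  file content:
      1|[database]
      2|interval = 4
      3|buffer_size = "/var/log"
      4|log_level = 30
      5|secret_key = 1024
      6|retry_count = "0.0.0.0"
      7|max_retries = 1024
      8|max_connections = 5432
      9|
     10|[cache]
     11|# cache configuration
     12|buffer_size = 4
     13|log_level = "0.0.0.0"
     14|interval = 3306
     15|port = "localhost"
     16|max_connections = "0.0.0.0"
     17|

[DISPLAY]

                                                     
 ┏━━━━━━━━━━━━━━━━━━━━━━━━━━┏━━━━━━━━━━━━━━━━━━━━━━━━
 ┃ SlidingPuzzle            ┃ FileEditor             
 ┠──────────────────────────┠────────────────────────
 ┃┌────┬────┬────┬────┐     ┃█database]              
 ┃│ 13 │ 10 │  2 │    │     ┃interval = 4            
 ┃├────┼────┼────┼────┤     ┃buffer_size = "/var/log"
 ┃│  1 │  9 │ 12 │  8 │     ┃log_level = 30          
 ┃├────┼────┼────┼────┤     ┃secret_key = 1024       
 ┃│  7 │  6 │  4 │  3 │     ┃retry_count = "0.0.0.0" 
 ┃├────┼────┼────┼────┤     ┃max_retries = 1024      
 ┃│ 14 │ 11 │  5 │ 15 │     ┃max_connections = 5432  
 ┃└────┴────┴────┴────┘     ┃                        
 ┃Moves: 0                  ┃[cache]                 
 ┗━━━━━━━━━━━━━━━━━━━━━━━━━━┗━━━━━━━━━━━━━━━━━━━━━━━━
                                                     
                                                     
                                                     
                                                     


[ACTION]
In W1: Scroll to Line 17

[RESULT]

                                                     
 ┏━━━━━━━━━━━━━━━━━━━━━━━━━━┏━━━━━━━━━━━━━━━━━━━━━━━━
 ┃ SlidingPuzzle            ┃ FileEditor             
 ┠──────────────────────────┠────────────────────────
 ┃┌────┬────┬────┬────┐     ┃max_connections = 5432  
 ┃│ 13 │ 10 │  2 │    │     ┃                        
 ┃├────┼────┼────┼────┤     ┃[cache]                 
 ┃│  1 │  9 │ 12 │  8 │     ┃# cache configuration   
 ┃├────┼────┼────┼────┤     ┃buffer_size = 4         
 ┃│  7 │  6 │  4 │  3 │     ┃log_level = "0.0.0.0"   
 ┃├────┼────┼────┼────┤     ┃interval = 3306         
 ┃│ 14 │ 11 │  5 │ 15 │     ┃port = "localhost"      
 ┃└────┴────┴────┴────┘     ┃max_connections = "0.0.0
 ┃Moves: 0                  ┃                        
 ┗━━━━━━━━━━━━━━━━━━━━━━━━━━┗━━━━━━━━━━━━━━━━━━━━━━━━
                                                     
                                                     
                                                     
                                                     


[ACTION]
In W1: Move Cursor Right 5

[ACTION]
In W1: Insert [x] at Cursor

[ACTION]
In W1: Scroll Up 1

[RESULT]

                                                     
 ┏━━━━━━━━━━━━━━━━━━━━━━━━━━┏━━━━━━━━━━━━━━━━━━━━━━━━
 ┃ SlidingPuzzle            ┃ FileEditor             
 ┠──────────────────────────┠────────────────────────
 ┃┌────┬────┬────┬────┐     ┃max_retries = 1024      
 ┃│ 13 │ 10 │  2 │    │     ┃max_connections = 5432  
 ┃├────┼────┼────┼────┤     ┃                        
 ┃│  1 │  9 │ 12 │  8 │     ┃[cache]                 
 ┃├────┼────┼────┼────┤     ┃# cache configuration   
 ┃│  7 │  6 │  4 │  3 │     ┃buffer_size = 4         
 ┃├────┼────┼────┼────┤     ┃log_level = "0.0.0.0"   
 ┃│ 14 │ 11 │  5 │ 15 │     ┃interval = 3306         
 ┃└────┴────┴────┴────┘     ┃port = "localhost"      
 ┃Moves: 0                  ┃max_connections = "0.0.0
 ┗━━━━━━━━━━━━━━━━━━━━━━━━━━┗━━━━━━━━━━━━━━━━━━━━━━━━
                                                     
                                                     
                                                     
                                                     


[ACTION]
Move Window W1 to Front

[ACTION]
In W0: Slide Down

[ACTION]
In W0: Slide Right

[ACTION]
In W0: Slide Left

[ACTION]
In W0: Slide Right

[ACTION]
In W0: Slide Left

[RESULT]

                                                     
 ┏━━━━━━━━━━━━━━━━━━━━━━━━━━┏━━━━━━━━━━━━━━━━━━━━━━━━
 ┃ SlidingPuzzle            ┃ FileEditor             
 ┠──────────────────────────┠────────────────────────
 ┃┌────┬────┬────┬────┐     ┃max_retries = 1024      
 ┃│ 13 │ 10 │  2 │    │     ┃max_connections = 5432  
 ┃├────┼────┼────┼────┤     ┃                        
 ┃│  1 │  9 │ 12 │  8 │     ┃[cache]                 
 ┃├────┼────┼────┼────┤     ┃# cache configuration   
 ┃│  7 │  6 │  4 │  3 │     ┃buffer_size = 4         
 ┃├────┼────┼────┼────┤     ┃log_level = "0.0.0.0"   
 ┃│ 14 │ 11 │  5 │ 15 │     ┃interval = 3306         
 ┃└────┴────┴────┴────┘     ┃port = "localhost"      
 ┃Moves: 4                  ┃max_connections = "0.0.0
 ┗━━━━━━━━━━━━━━━━━━━━━━━━━━┗━━━━━━━━━━━━━━━━━━━━━━━━
                                                     
                                                     
                                                     
                                                     
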